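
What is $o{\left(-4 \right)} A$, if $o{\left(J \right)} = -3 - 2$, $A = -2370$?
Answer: $11850$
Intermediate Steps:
$o{\left(J \right)} = -5$
$o{\left(-4 \right)} A = \left(-5\right) \left(-2370\right) = 11850$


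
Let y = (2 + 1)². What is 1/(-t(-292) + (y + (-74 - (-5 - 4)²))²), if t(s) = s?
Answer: 1/21608 ≈ 4.6279e-5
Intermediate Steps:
y = 9 (y = 3² = 9)
1/(-t(-292) + (y + (-74 - (-5 - 4)²))²) = 1/(-1*(-292) + (9 + (-74 - (-5 - 4)²))²) = 1/(292 + (9 + (-74 - 1*(-9)²))²) = 1/(292 + (9 + (-74 - 1*81))²) = 1/(292 + (9 + (-74 - 81))²) = 1/(292 + (9 - 155)²) = 1/(292 + (-146)²) = 1/(292 + 21316) = 1/21608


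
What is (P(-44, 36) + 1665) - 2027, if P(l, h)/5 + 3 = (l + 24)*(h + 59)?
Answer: -9877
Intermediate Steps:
P(l, h) = -15 + 5*(24 + l)*(59 + h) (P(l, h) = -15 + 5*((l + 24)*(h + 59)) = -15 + 5*((24 + l)*(59 + h)) = -15 + 5*(24 + l)*(59 + h))
(P(-44, 36) + 1665) - 2027 = ((7065 + 120*36 + 295*(-44) + 5*36*(-44)) + 1665) - 2027 = ((7065 + 4320 - 12980 - 7920) + 1665) - 2027 = (-9515 + 1665) - 2027 = -7850 - 2027 = -9877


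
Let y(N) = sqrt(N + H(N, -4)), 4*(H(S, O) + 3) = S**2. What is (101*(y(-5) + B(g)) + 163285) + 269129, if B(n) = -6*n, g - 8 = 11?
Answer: 420900 + 101*I*sqrt(7)/2 ≈ 4.209e+5 + 133.61*I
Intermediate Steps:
g = 19 (g = 8 + 11 = 19)
H(S, O) = -3 + S**2/4
y(N) = sqrt(-3 + N + N**2/4) (y(N) = sqrt(N + (-3 + N**2/4)) = sqrt(-3 + N + N**2/4))
(101*(y(-5) + B(g)) + 163285) + 269129 = (101*(sqrt(-12 + (-5)**2 + 4*(-5))/2 - 6*19) + 163285) + 269129 = (101*(sqrt(-12 + 25 - 20)/2 - 114) + 163285) + 269129 = (101*(sqrt(-7)/2 - 114) + 163285) + 269129 = (101*((I*sqrt(7))/2 - 114) + 163285) + 269129 = (101*(I*sqrt(7)/2 - 114) + 163285) + 269129 = (101*(-114 + I*sqrt(7)/2) + 163285) + 269129 = ((-11514 + 101*I*sqrt(7)/2) + 163285) + 269129 = (151771 + 101*I*sqrt(7)/2) + 269129 = 420900 + 101*I*sqrt(7)/2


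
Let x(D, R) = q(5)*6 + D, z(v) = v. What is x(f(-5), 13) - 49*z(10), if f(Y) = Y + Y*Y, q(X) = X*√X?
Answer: -470 + 30*√5 ≈ -402.92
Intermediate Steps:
q(X) = X^(3/2)
f(Y) = Y + Y²
x(D, R) = D + 30*√5 (x(D, R) = 5^(3/2)*6 + D = (5*√5)*6 + D = 30*√5 + D = D + 30*√5)
x(f(-5), 13) - 49*z(10) = (-5*(1 - 5) + 30*√5) - 49*10 = (-5*(-4) + 30*√5) - 490 = (20 + 30*√5) - 490 = -470 + 30*√5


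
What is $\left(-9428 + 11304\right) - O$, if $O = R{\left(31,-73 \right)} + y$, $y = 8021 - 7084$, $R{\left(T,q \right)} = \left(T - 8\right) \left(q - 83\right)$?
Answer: $4527$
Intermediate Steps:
$R{\left(T,q \right)} = \left(-83 + q\right) \left(-8 + T\right)$ ($R{\left(T,q \right)} = \left(-8 + T\right) \left(-83 + q\right) = \left(-83 + q\right) \left(-8 + T\right)$)
$y = 937$
$O = -2651$ ($O = \left(664 - 2573 - -584 + 31 \left(-73\right)\right) + 937 = \left(664 - 2573 + 584 - 2263\right) + 937 = -3588 + 937 = -2651$)
$\left(-9428 + 11304\right) - O = \left(-9428 + 11304\right) - -2651 = 1876 + 2651 = 4527$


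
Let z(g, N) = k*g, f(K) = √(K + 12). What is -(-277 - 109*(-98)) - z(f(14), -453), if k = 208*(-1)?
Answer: -10405 + 208*√26 ≈ -9344.4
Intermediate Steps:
k = -208
f(K) = √(12 + K)
z(g, N) = -208*g
-(-277 - 109*(-98)) - z(f(14), -453) = -(-277 - 109*(-98)) - (-208)*√(12 + 14) = -(-277 + 10682) - (-208)*√26 = -1*10405 + 208*√26 = -10405 + 208*√26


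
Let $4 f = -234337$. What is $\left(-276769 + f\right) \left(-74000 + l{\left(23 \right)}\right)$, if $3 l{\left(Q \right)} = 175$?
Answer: $\frac{297558938725}{12} \approx 2.4797 \cdot 10^{10}$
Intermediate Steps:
$f = - \frac{234337}{4}$ ($f = \frac{1}{4} \left(-234337\right) = - \frac{234337}{4} \approx -58584.0$)
$l{\left(Q \right)} = \frac{175}{3}$ ($l{\left(Q \right)} = \frac{1}{3} \cdot 175 = \frac{175}{3}$)
$\left(-276769 + f\right) \left(-74000 + l{\left(23 \right)}\right) = \left(-276769 - \frac{234337}{4}\right) \left(-74000 + \frac{175}{3}\right) = \left(- \frac{1341413}{4}\right) \left(- \frac{221825}{3}\right) = \frac{297558938725}{12}$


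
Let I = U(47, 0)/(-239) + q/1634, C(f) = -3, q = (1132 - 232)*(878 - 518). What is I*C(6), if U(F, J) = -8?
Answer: -116173608/195263 ≈ -594.96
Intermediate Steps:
q = 324000 (q = 900*360 = 324000)
I = 38724536/195263 (I = -8/(-239) + 324000/1634 = -8*(-1/239) + 324000*(1/1634) = 8/239 + 162000/817 = 38724536/195263 ≈ 198.32)
I*C(6) = (38724536/195263)*(-3) = -116173608/195263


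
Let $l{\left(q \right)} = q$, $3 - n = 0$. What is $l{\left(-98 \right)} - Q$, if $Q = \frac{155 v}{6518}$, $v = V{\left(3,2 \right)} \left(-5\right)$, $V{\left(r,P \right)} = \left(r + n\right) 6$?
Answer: $- \frac{305432}{3259} \approx -93.719$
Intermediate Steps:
$n = 3$ ($n = 3 - 0 = 3 + 0 = 3$)
$V{\left(r,P \right)} = 18 + 6 r$ ($V{\left(r,P \right)} = \left(r + 3\right) 6 = \left(3 + r\right) 6 = 18 + 6 r$)
$v = -180$ ($v = \left(18 + 6 \cdot 3\right) \left(-5\right) = \left(18 + 18\right) \left(-5\right) = 36 \left(-5\right) = -180$)
$Q = - \frac{13950}{3259}$ ($Q = \frac{155 \left(-180\right)}{6518} = \left(-27900\right) \frac{1}{6518} = - \frac{13950}{3259} \approx -4.2805$)
$l{\left(-98 \right)} - Q = -98 - - \frac{13950}{3259} = -98 + \frac{13950}{3259} = - \frac{305432}{3259}$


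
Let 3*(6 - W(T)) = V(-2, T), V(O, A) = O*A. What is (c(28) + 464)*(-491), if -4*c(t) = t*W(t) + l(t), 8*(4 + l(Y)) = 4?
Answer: -3443383/24 ≈ -1.4347e+5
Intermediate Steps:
V(O, A) = A*O
W(T) = 6 + 2*T/3 (W(T) = 6 - T*(-2)/3 = 6 - (-2)*T/3 = 6 + 2*T/3)
l(Y) = -7/2 (l(Y) = -4 + (⅛)*4 = -4 + ½ = -7/2)
c(t) = 7/8 - t*(6 + 2*t/3)/4 (c(t) = -(t*(6 + 2*t/3) - 7/2)/4 = -(-7/2 + t*(6 + 2*t/3))/4 = 7/8 - t*(6 + 2*t/3)/4)
(c(28) + 464)*(-491) = ((7/8 - ⅙*28*(9 + 28)) + 464)*(-491) = ((7/8 - ⅙*28*37) + 464)*(-491) = ((7/8 - 518/3) + 464)*(-491) = (-4123/24 + 464)*(-491) = (7013/24)*(-491) = -3443383/24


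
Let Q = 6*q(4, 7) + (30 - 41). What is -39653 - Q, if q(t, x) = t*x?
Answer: -39810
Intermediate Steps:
Q = 157 (Q = 6*(4*7) + (30 - 41) = 6*28 - 11 = 168 - 11 = 157)
-39653 - Q = -39653 - 1*157 = -39653 - 157 = -39810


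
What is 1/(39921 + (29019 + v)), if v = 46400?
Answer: 1/115340 ≈ 8.6700e-6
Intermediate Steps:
1/(39921 + (29019 + v)) = 1/(39921 + (29019 + 46400)) = 1/(39921 + 75419) = 1/115340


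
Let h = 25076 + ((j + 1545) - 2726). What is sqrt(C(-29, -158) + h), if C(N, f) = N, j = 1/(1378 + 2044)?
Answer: sqrt(279472868166)/3422 ≈ 154.49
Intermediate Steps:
j = 1/3422 ≈ 0.00029223
h = 81768691/3422 (h = 25076 + ((1/3422 + 1545) - 2726) = 25076 + (5286991/3422 - 2726) = 25076 - 4041381/3422 = 81768691/3422 ≈ 23895.)
sqrt(C(-29, -158) + h) = sqrt(-29 + 81768691/3422) = sqrt(81669453/3422) = sqrt(279472868166)/3422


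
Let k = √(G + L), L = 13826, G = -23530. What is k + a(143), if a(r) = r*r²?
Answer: 2924207 + 2*I*√2426 ≈ 2.9242e+6 + 98.509*I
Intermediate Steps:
a(r) = r³
k = 2*I*√2426 (k = √(-23530 + 13826) = √(-9704) = 2*I*√2426 ≈ 98.509*I)
k + a(143) = 2*I*√2426 + 143³ = 2*I*√2426 + 2924207 = 2924207 + 2*I*√2426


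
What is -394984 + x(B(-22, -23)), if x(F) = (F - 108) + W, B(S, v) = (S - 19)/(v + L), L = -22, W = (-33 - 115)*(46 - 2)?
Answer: -18072139/45 ≈ -4.0160e+5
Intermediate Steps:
W = -6512 (W = -148*44 = -6512)
B(S, v) = (-19 + S)/(-22 + v) (B(S, v) = (S - 19)/(v - 22) = (-19 + S)/(-22 + v))
x(F) = -6620 + F (x(F) = (F - 108) - 6512 = (-108 + F) - 6512 = -6620 + F)
-394984 + x(B(-22, -23)) = -394984 + (-6620 + (-19 - 22)/(-22 - 23)) = -394984 + (-6620 - 41/(-45)) = -394984 + (-6620 - 1/45*(-41)) = -394984 + (-6620 + 41/45) = -394984 - 297859/45 = -18072139/45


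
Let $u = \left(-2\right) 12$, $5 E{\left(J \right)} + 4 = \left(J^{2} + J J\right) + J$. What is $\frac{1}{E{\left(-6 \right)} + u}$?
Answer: $- \frac{5}{58} \approx -0.086207$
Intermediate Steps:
$E{\left(J \right)} = - \frac{4}{5} + \frac{J}{5} + \frac{2 J^{2}}{5}$ ($E{\left(J \right)} = - \frac{4}{5} + \frac{\left(J^{2} + J J\right) + J}{5} = - \frac{4}{5} + \frac{\left(J^{2} + J^{2}\right) + J}{5} = - \frac{4}{5} + \frac{2 J^{2} + J}{5} = - \frac{4}{5} + \frac{J + 2 J^{2}}{5} = - \frac{4}{5} + \left(\frac{J}{5} + \frac{2 J^{2}}{5}\right) = - \frac{4}{5} + \frac{J}{5} + \frac{2 J^{2}}{5}$)
$u = -24$
$\frac{1}{E{\left(-6 \right)} + u} = \frac{1}{\left(- \frac{4}{5} + \frac{1}{5} \left(-6\right) + \frac{2 \left(-6\right)^{2}}{5}\right) - 24} = \frac{1}{\left(- \frac{4}{5} - \frac{6}{5} + \frac{2}{5} \cdot 36\right) - 24} = \frac{1}{\left(- \frac{4}{5} - \frac{6}{5} + \frac{72}{5}\right) - 24} = \frac{1}{\frac{62}{5} - 24} = \frac{1}{- \frac{58}{5}} = - \frac{5}{58}$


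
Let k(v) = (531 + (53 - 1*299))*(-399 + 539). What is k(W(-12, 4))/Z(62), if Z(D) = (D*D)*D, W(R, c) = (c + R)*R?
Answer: 9975/59582 ≈ 0.16742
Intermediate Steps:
W(R, c) = R*(R + c) (W(R, c) = (R + c)*R = R*(R + c))
Z(D) = D³ (Z(D) = D²*D = D³)
k(v) = 39900 (k(v) = (531 + (53 - 299))*140 = (531 - 246)*140 = 285*140 = 39900)
k(W(-12, 4))/Z(62) = 39900/(62³) = 39900/238328 = 39900*(1/238328) = 9975/59582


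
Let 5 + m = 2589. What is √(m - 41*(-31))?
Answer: √3855 ≈ 62.089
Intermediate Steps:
m = 2584 (m = -5 + 2589 = 2584)
√(m - 41*(-31)) = √(2584 - 41*(-31)) = √(2584 + 1271) = √3855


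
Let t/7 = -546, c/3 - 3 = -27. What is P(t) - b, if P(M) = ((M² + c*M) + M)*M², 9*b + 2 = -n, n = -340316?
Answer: 652045206454954/3 ≈ 2.1735e+14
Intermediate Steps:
c = -72 (c = 9 + 3*(-27) = 9 - 81 = -72)
t = -3822 (t = 7*(-546) = -3822)
b = 113438/3 (b = -2/9 + (-1*(-340316))/9 = -2/9 + (⅑)*340316 = -2/9 + 340316/9 = 113438/3 ≈ 37813.)
P(M) = M²*(M² - 71*M) (P(M) = ((M² - 72*M) + M)*M² = (M² - 71*M)*M² = M²*(M² - 71*M))
P(t) - b = (-3822)³*(-71 - 3822) - 1*113438/3 = -55830568248*(-3893) - 113438/3 = 217348402189464 - 113438/3 = 652045206454954/3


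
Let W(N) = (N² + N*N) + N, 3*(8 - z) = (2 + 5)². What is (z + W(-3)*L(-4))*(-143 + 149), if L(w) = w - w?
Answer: -50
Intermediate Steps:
L(w) = 0
z = -25/3 (z = 8 - (2 + 5)²/3 = 8 - ⅓*7² = 8 - ⅓*49 = 8 - 49/3 = -25/3 ≈ -8.3333)
W(N) = N + 2*N² (W(N) = (N² + N²) + N = 2*N² + N = N + 2*N²)
(z + W(-3)*L(-4))*(-143 + 149) = (-25/3 - 3*(1 + 2*(-3))*0)*(-143 + 149) = (-25/3 - 3*(1 - 6)*0)*6 = (-25/3 - 3*(-5)*0)*6 = (-25/3 + 15*0)*6 = (-25/3 + 0)*6 = -25/3*6 = -50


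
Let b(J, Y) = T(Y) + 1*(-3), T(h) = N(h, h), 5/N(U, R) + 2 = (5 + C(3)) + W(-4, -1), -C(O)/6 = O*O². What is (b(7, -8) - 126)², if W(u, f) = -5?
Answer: 447787921/26896 ≈ 16649.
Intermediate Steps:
C(O) = -6*O³ (C(O) = -6*O*O² = -6*O³)
N(U, R) = -5/164 (N(U, R) = 5/(-2 + ((5 - 6*3³) - 5)) = 5/(-2 + ((5 - 6*27) - 5)) = 5/(-2 + ((5 - 162) - 5)) = 5/(-2 + (-157 - 5)) = 5/(-2 - 162) = 5/(-164) = 5*(-1/164) = -5/164)
T(h) = -5/164
b(J, Y) = -497/164 (b(J, Y) = -5/164 + 1*(-3) = -5/164 - 3 = -497/164)
(b(7, -8) - 126)² = (-497/164 - 126)² = (-21161/164)² = 447787921/26896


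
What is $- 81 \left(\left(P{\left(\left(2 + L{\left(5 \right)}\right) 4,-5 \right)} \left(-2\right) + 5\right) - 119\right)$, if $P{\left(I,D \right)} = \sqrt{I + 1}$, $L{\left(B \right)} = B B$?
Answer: $9234 + 162 \sqrt{109} \approx 10925.0$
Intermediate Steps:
$L{\left(B \right)} = B^{2}$
$P{\left(I,D \right)} = \sqrt{1 + I}$
$- 81 \left(\left(P{\left(\left(2 + L{\left(5 \right)}\right) 4,-5 \right)} \left(-2\right) + 5\right) - 119\right) = - 81 \left(\left(\sqrt{1 + \left(2 + 5^{2}\right) 4} \left(-2\right) + 5\right) - 119\right) = - 81 \left(\left(\sqrt{1 + \left(2 + 25\right) 4} \left(-2\right) + 5\right) - 119\right) = - 81 \left(\left(\sqrt{1 + 27 \cdot 4} \left(-2\right) + 5\right) - 119\right) = - 81 \left(\left(\sqrt{1 + 108} \left(-2\right) + 5\right) - 119\right) = - 81 \left(\left(\sqrt{109} \left(-2\right) + 5\right) - 119\right) = - 81 \left(\left(- 2 \sqrt{109} + 5\right) - 119\right) = - 81 \left(\left(5 - 2 \sqrt{109}\right) - 119\right) = - 81 \left(-114 - 2 \sqrt{109}\right) = 9234 + 162 \sqrt{109}$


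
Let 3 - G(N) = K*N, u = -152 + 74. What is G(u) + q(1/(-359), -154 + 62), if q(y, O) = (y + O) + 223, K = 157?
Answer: 4444419/359 ≈ 12380.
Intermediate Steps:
q(y, O) = 223 + O + y (q(y, O) = (O + y) + 223 = 223 + O + y)
u = -78
G(N) = 3 - 157*N
G(u) + q(1/(-359), -154 + 62) = (3 - 157*(-78)) + (223 + (-154 + 62) + 1/(-359)) = (3 + 12246) + (223 - 92 - 1/359) = 12249 + 47028/359 = 4444419/359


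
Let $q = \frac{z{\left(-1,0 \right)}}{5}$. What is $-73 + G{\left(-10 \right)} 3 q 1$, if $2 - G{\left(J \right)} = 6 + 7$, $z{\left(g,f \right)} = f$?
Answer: $-73$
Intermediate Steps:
$G{\left(J \right)} = -11$ ($G{\left(J \right)} = 2 - \left(6 + 7\right) = 2 - 13 = -11$)
$q = 0$ ($q = \frac{0}{5} = 0 \cdot \frac{1}{5} = 0$)
$-73 + G{\left(-10 \right)} 3 q 1 = -73 - 11 \cdot 3 \cdot 0 \cdot 1 = -73 - 11 \cdot 0 \cdot 1 = -73 - 0 = -73 + 0 = -73$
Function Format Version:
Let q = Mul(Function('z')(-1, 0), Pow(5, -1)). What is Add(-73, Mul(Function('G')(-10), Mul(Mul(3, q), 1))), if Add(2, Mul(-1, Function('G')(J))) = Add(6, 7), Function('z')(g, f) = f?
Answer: -73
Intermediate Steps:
Function('G')(J) = -11 (Function('G')(J) = Add(2, Mul(-1, Add(6, 7))) = Add(2, Mul(-1, 13)) = Add(2, -13) = -11)
q = 0 (q = Mul(0, Pow(5, -1)) = Mul(0, Rational(1, 5)) = 0)
Add(-73, Mul(Function('G')(-10), Mul(Mul(3, q), 1))) = Add(-73, Mul(-11, Mul(Mul(3, 0), 1))) = Add(-73, Mul(-11, Mul(0, 1))) = Add(-73, Mul(-11, 0)) = Add(-73, 0) = -73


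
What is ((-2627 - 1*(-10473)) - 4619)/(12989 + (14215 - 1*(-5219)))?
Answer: 3227/32423 ≈ 0.099528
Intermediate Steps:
((-2627 - 1*(-10473)) - 4619)/(12989 + (14215 - 1*(-5219))) = ((-2627 + 10473) - 4619)/(12989 + (14215 + 5219)) = (7846 - 4619)/(12989 + 19434) = 3227/32423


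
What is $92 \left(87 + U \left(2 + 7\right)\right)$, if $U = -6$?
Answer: $3036$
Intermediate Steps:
$92 \left(87 + U \left(2 + 7\right)\right) = 92 \left(87 - 6 \left(2 + 7\right)\right) = 92 \left(87 - 54\right) = 92 \cdot 33 = 3036$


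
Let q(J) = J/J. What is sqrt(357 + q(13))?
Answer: sqrt(358) ≈ 18.921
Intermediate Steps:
q(J) = 1
sqrt(357 + q(13)) = sqrt(357 + 1) = sqrt(358)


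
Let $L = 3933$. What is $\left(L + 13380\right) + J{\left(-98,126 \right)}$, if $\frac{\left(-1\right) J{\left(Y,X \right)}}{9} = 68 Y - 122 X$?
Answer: $215637$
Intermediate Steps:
$J{\left(Y,X \right)} = - 612 Y + 1098 X$ ($J{\left(Y,X \right)} = - 9 \left(68 Y - 122 X\right) = - 9 \left(- 122 X + 68 Y\right) = - 612 Y + 1098 X$)
$\left(L + 13380\right) + J{\left(-98,126 \right)} = \left(3933 + 13380\right) + \left(\left(-612\right) \left(-98\right) + 1098 \cdot 126\right) = 17313 + \left(59976 + 138348\right) = 17313 + 198324 = 215637$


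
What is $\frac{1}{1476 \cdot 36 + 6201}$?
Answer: $\frac{1}{59337} \approx 1.6853 \cdot 10^{-5}$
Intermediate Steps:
$\frac{1}{1476 \cdot 36 + 6201} = \frac{1}{53136 + 6201} = \frac{1}{59337}$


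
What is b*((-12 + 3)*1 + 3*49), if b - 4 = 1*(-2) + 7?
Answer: 1242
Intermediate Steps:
b = 9 (b = 4 + (1*(-2) + 7) = 4 + (-2 + 7) = 4 + 5 = 9)
b*((-12 + 3)*1 + 3*49) = 9*((-12 + 3)*1 + 3*49) = 9*(-9*1 + 147) = 9*(-9 + 147) = 9*138 = 1242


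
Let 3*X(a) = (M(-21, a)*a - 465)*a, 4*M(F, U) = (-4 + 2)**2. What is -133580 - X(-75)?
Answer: -147080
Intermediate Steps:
M(F, U) = 1 (M(F, U) = (-4 + 2)**2/4 = (1/4)*(-2)**2 = (1/4)*4 = 1)
X(a) = a*(-465 + a)/3 (X(a) = ((1*a - 465)*a)/3 = ((a - 465)*a)/3 = ((-465 + a)*a)/3 = (a*(-465 + a))/3 = a*(-465 + a)/3)
-133580 - X(-75) = -133580 - (-75)*(-465 - 75)/3 = -133580 - (-75)*(-540)/3 = -133580 - 1*13500 = -133580 - 13500 = -147080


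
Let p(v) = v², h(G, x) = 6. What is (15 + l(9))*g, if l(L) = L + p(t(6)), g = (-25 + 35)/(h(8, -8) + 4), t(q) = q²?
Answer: 1320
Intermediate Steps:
g = 1 (g = (-25 + 35)/(6 + 4) = 10/10 = 10*(⅒) = 1)
l(L) = 1296 + L (l(L) = L + (6²)² = L + 36² = L + 1296 = 1296 + L)
(15 + l(9))*g = (15 + (1296 + 9))*1 = (15 + 1305)*1 = 1320*1 = 1320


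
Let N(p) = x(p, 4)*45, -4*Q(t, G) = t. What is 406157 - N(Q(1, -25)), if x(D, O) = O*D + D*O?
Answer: 406247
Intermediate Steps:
Q(t, G) = -t/4
x(D, O) = 2*D*O (x(D, O) = D*O + D*O = 2*D*O)
N(p) = 360*p (N(p) = (2*p*4)*45 = (8*p)*45 = 360*p)
406157 - N(Q(1, -25)) = 406157 - 360*(-¼*1) = 406157 - 360*(-1)/4 = 406157 - 1*(-90) = 406157 + 90 = 406247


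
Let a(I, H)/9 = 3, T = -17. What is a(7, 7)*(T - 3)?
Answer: -540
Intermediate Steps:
a(I, H) = 27 (a(I, H) = 9*3 = 27)
a(7, 7)*(T - 3) = 27*(-17 - 3) = 27*(-20) = -540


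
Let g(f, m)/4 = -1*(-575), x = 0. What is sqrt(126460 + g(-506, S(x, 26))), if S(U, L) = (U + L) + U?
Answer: 2*sqrt(32190) ≈ 358.83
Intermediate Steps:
S(U, L) = L + 2*U (S(U, L) = (L + U) + U = L + 2*U)
g(f, m) = 2300 (g(f, m) = 4*(-1*(-575)) = 4*575 = 2300)
sqrt(126460 + g(-506, S(x, 26))) = sqrt(126460 + 2300) = sqrt(128760) = 2*sqrt(32190)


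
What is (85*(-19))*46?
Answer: -74290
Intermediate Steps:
(85*(-19))*46 = -1615*46 = -74290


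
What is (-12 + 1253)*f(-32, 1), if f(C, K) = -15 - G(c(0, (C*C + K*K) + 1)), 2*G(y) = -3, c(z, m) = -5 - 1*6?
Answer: -33507/2 ≈ -16754.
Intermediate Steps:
c(z, m) = -11 (c(z, m) = -5 - 6 = -11)
G(y) = -3/2 (G(y) = (½)*(-3) = -3/2)
f(C, K) = -27/2 (f(C, K) = -15 - 1*(-3/2) = -15 + 3/2 = -27/2)
(-12 + 1253)*f(-32, 1) = (-12 + 1253)*(-27/2) = 1241*(-27/2) = -33507/2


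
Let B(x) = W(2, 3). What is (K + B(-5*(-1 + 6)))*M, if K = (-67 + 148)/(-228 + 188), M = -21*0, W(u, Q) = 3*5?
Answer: 0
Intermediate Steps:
W(u, Q) = 15
M = 0
B(x) = 15
K = -81/40 (K = 81/(-40) = 81*(-1/40) = -81/40 ≈ -2.0250)
(K + B(-5*(-1 + 6)))*M = (-81/40 + 15)*0 = (519/40)*0 = 0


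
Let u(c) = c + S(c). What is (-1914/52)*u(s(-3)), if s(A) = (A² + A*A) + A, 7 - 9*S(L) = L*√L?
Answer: -22649/39 + 1595*√15/26 ≈ -343.15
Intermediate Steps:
S(L) = 7/9 - L^(3/2)/9 (S(L) = 7/9 - L*√L/9 = 7/9 - L^(3/2)/9)
s(A) = A + 2*A² (s(A) = (A² + A²) + A = 2*A² + A = A + 2*A²)
u(c) = 7/9 + c - c^(3/2)/9 (u(c) = c + (7/9 - c^(3/2)/9) = 7/9 + c - c^(3/2)/9)
(-1914/52)*u(s(-3)) = (-1914/52)*(7/9 - 3*(1 + 2*(-3)) - 15*√15/9) = (-1914/52)*(7/9 - 3*(1 - 6) - 15*√15/9) = (-66*29/52)*(7/9 - 3*(-5) - 15*√15/9) = -957*(7/9 + 15 - 5*√15/3)/26 = -957*(142/9 - 5*√15/3)/26 = -22649/39 + 1595*√15/26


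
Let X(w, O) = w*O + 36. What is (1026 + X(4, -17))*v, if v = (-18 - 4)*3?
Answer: -65604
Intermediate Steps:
v = -66 (v = -22*3 = -66)
X(w, O) = 36 + O*w (X(w, O) = O*w + 36 = 36 + O*w)
(1026 + X(4, -17))*v = (1026 + (36 - 17*4))*(-66) = (1026 + (36 - 68))*(-66) = (1026 - 32)*(-66) = 994*(-66) = -65604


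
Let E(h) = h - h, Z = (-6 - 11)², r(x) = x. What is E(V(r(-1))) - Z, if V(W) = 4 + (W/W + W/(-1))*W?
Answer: -289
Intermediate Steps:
V(W) = 4 + W*(1 - W) (V(W) = 4 + (1 + W*(-1))*W = 4 + (1 - W)*W = 4 + W*(1 - W))
Z = 289 (Z = (-17)² = 289)
E(h) = 0
E(V(r(-1))) - Z = 0 - 1*289 = 0 - 289 = -289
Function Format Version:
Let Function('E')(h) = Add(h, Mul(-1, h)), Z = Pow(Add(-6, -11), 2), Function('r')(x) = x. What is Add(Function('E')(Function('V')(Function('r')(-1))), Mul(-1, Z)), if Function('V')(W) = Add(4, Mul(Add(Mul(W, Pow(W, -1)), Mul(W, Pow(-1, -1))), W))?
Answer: -289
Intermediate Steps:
Function('V')(W) = Add(4, Mul(W, Add(1, Mul(-1, W)))) (Function('V')(W) = Add(4, Mul(Add(1, Mul(W, -1)), W)) = Add(4, Mul(Add(1, Mul(-1, W)), W)) = Add(4, Mul(W, Add(1, Mul(-1, W)))))
Z = 289 (Z = Pow(-17, 2) = 289)
Function('E')(h) = 0
Add(Function('E')(Function('V')(Function('r')(-1))), Mul(-1, Z)) = Add(0, Mul(-1, 289)) = Add(0, -289) = -289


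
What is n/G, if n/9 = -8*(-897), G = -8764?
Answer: -16146/2191 ≈ -7.3692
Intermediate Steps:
n = 64584 (n = 9*(-8*(-897)) = 9*7176 = 64584)
n/G = 64584/(-8764) = 64584*(-1/8764) = -16146/2191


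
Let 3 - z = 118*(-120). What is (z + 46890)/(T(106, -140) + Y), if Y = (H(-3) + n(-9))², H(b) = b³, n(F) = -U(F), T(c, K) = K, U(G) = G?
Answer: 61053/184 ≈ 331.81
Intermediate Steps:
z = 14163 (z = 3 - 118*(-120) = 3 - 1*(-14160) = 3 + 14160 = 14163)
n(F) = -F
Y = 324 (Y = ((-3)³ - 1*(-9))² = (-27 + 9)² = (-18)² = 324)
(z + 46890)/(T(106, -140) + Y) = (14163 + 46890)/(-140 + 324) = 61053/184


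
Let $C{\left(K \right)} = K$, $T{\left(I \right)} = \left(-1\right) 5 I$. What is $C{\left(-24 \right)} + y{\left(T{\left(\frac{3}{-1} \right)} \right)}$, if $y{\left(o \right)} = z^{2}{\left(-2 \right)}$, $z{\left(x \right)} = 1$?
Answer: $-23$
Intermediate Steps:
$T{\left(I \right)} = - 5 I$
$y{\left(o \right)} = 1$ ($y{\left(o \right)} = 1^{2} = 1$)
$C{\left(-24 \right)} + y{\left(T{\left(\frac{3}{-1} \right)} \right)} = -24 + 1 = -23$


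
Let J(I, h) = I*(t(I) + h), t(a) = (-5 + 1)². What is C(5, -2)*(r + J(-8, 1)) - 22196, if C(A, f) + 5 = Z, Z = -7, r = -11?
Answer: -20432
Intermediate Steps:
t(a) = 16 (t(a) = (-4)² = 16)
J(I, h) = I*(16 + h)
C(A, f) = -12 (C(A, f) = -5 - 7 = -12)
C(5, -2)*(r + J(-8, 1)) - 22196 = -12*(-11 - 8*(16 + 1)) - 22196 = -12*(-11 - 8*17) - 22196 = -12*(-11 - 136) - 22196 = -12*(-147) - 22196 = 1764 - 22196 = -20432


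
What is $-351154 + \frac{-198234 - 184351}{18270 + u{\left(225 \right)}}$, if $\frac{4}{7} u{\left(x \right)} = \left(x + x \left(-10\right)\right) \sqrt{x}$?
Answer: $- \frac{1400007274}{3987} \approx -3.5114 \cdot 10^{5}$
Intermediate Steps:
$u{\left(x \right)} = - \frac{63 x^{\frac{3}{2}}}{4}$ ($u{\left(x \right)} = \frac{7 \left(x + x \left(-10\right)\right) \sqrt{x}}{4} = \frac{7 \left(x - 10 x\right) \sqrt{x}}{4} = \frac{7 - 9 x \sqrt{x}}{4} = \frac{7 \left(- 9 x^{\frac{3}{2}}\right)}{4} = - \frac{63 x^{\frac{3}{2}}}{4}$)
$-351154 + \frac{-198234 - 184351}{18270 + u{\left(225 \right)}} = -351154 + \frac{-198234 - 184351}{18270 - \frac{63 \cdot 225^{\frac{3}{2}}}{4}} = -351154 - \frac{382585}{18270 - \frac{212625}{4}} = -351154 - \frac{382585}{- \frac{139545}{4}} = -351154 - - \frac{43724}{3987} = -351154 + \frac{43724}{3987} = - \frac{1400007274}{3987}$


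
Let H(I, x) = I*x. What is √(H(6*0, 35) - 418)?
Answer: I*√418 ≈ 20.445*I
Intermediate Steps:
√(H(6*0, 35) - 418) = √((6*0)*35 - 418) = √(0*35 - 418) = √(0 - 418) = √(-418) = I*√418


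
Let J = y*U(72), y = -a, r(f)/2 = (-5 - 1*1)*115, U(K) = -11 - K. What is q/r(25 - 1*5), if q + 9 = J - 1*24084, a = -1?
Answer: 6044/345 ≈ 17.519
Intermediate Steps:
r(f) = -1380 (r(f) = 2*((-5 - 1*1)*115) = 2*((-5 - 1)*115) = 2*(-6*115) = 2*(-690) = -1380)
y = 1 (y = -1*(-1) = 1)
J = -83 (J = 1*(-11 - 1*72) = 1*(-11 - 72) = 1*(-83) = -83)
q = -24176 (q = -9 + (-83 - 1*24084) = -9 + (-83 - 24084) = -9 - 24167 = -24176)
q/r(25 - 1*5) = -24176/(-1380) = -24176*(-1/1380) = 6044/345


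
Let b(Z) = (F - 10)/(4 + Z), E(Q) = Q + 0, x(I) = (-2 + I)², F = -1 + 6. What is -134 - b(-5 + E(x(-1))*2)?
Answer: -2273/17 ≈ -133.71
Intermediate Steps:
F = 5
E(Q) = Q
b(Z) = -5/(4 + Z) (b(Z) = (5 - 10)/(4 + Z) = -5/(4 + Z))
-134 - b(-5 + E(x(-1))*2) = -134 - (-5)/(4 + (-5 + (-2 - 1)²*2)) = -134 - (-5)/(4 + (-5 + (-3)²*2)) = -134 - (-5)/(4 + (-5 + 9*2)) = -134 - (-5)/(4 + (-5 + 18)) = -134 - (-5)/(4 + 13) = -134 - (-5)/17 = -134 - 1*(-5/17) = -134 + 5/17 = -2273/17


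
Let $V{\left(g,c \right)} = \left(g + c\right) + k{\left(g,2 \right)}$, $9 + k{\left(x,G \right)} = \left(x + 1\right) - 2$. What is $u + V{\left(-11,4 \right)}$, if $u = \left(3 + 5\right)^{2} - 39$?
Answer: $-3$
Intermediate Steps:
$k{\left(x,G \right)} = -10 + x$ ($k{\left(x,G \right)} = -9 + \left(\left(x + 1\right) - 2\right) = -9 + \left(\left(1 + x\right) - 2\right) = -9 + \left(-1 + x\right) = -10 + x$)
$u = 25$ ($u = 8^{2} - 39 = 64 - 39 = 25$)
$V{\left(g,c \right)} = -10 + c + 2 g$ ($V{\left(g,c \right)} = \left(g + c\right) + \left(-10 + g\right) = \left(c + g\right) + \left(-10 + g\right) = -10 + c + 2 g$)
$u + V{\left(-11,4 \right)} = 25 + \left(-10 + 4 + 2 \left(-11\right)\right) = 25 - 28 = -3$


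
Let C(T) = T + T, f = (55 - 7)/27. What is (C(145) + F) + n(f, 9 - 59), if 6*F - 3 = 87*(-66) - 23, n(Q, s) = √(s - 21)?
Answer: -2011/3 + I*√71 ≈ -670.33 + 8.4261*I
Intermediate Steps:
f = 16/9 (f = 48*(1/27) = 16/9 ≈ 1.7778)
n(Q, s) = √(-21 + s)
F = -2881/3 (F = ½ + (87*(-66) - 23)/6 = ½ + (-5742 - 23)/6 = ½ + (⅙)*(-5765) = ½ - 5765/6 = -2881/3 ≈ -960.33)
C(T) = 2*T
(C(145) + F) + n(f, 9 - 59) = (2*145 - 2881/3) + √(-21 + (9 - 59)) = (290 - 2881/3) + √(-21 - 50) = -2011/3 + √(-71) = -2011/3 + I*√71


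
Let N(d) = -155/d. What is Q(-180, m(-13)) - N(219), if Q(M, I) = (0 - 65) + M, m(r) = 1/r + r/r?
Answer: -53500/219 ≈ -244.29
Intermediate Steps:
m(r) = 1 + 1/r (m(r) = 1/r + 1 = 1 + 1/r)
Q(M, I) = -65 + M
Q(-180, m(-13)) - N(219) = (-65 - 180) - (-155)/219 = -245 - (-155)/219 = -245 - 1*(-155/219) = -245 + 155/219 = -53500/219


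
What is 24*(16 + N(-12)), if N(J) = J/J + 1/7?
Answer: 2880/7 ≈ 411.43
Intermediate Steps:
N(J) = 8/7 (N(J) = 1 + 1*(⅐) = 1 + ⅐ = 8/7)
24*(16 + N(-12)) = 24*(16 + 8/7) = 24*(120/7) = 2880/7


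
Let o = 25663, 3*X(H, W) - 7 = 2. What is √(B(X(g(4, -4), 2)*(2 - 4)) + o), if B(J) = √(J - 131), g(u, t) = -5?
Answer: √(25663 + I*√137) ≈ 160.2 + 0.0365*I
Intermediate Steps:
X(H, W) = 3 (X(H, W) = 7/3 + (⅓)*2 = 7/3 + ⅔ = 3)
B(J) = √(-131 + J)
√(B(X(g(4, -4), 2)*(2 - 4)) + o) = √(√(-131 + 3*(2 - 4)) + 25663) = √(√(-131 + 3*(-2)) + 25663) = √(√(-131 - 6) + 25663) = √(√(-137) + 25663) = √(I*√137 + 25663) = √(25663 + I*√137)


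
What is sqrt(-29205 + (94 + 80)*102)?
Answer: 3*I*sqrt(1273) ≈ 107.04*I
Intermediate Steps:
sqrt(-29205 + (94 + 80)*102) = sqrt(-29205 + 174*102) = sqrt(-29205 + 17748) = sqrt(-11457) = 3*I*sqrt(1273)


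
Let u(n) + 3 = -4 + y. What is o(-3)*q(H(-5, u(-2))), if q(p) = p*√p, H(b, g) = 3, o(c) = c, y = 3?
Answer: -9*√3 ≈ -15.588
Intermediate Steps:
u(n) = -4 (u(n) = -3 + (-4 + 3) = -3 - 1 = -4)
q(p) = p^(3/2)
o(-3)*q(H(-5, u(-2))) = -9*√3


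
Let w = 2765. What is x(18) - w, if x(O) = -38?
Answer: -2803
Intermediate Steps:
x(18) - w = -38 - 1*2765 = -38 - 2765 = -2803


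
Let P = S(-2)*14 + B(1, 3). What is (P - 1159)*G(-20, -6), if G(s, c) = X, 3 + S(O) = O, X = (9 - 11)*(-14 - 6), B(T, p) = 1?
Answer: -49120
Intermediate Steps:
X = 40 (X = -2*(-20) = 40)
S(O) = -3 + O
P = -69 (P = (-3 - 2)*14 + 1 = -5*14 + 1 = -70 + 1 = -69)
G(s, c) = 40
(P - 1159)*G(-20, -6) = (-69 - 1159)*40 = -1228*40 = -49120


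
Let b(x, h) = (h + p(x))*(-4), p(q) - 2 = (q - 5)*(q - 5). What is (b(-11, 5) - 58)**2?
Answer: 1232100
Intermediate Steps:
p(q) = 2 + (-5 + q)**2 (p(q) = 2 + (q - 5)*(q - 5) = 2 + (-5 + q)*(-5 + q) = 2 + (-5 + q)**2)
b(x, h) = -8 - 4*h - 4*(-5 + x)**2 (b(x, h) = (h + (2 + (-5 + x)**2))*(-4) = (2 + h + (-5 + x)**2)*(-4) = -8 - 4*h - 4*(-5 + x)**2)
(b(-11, 5) - 58)**2 = ((-8 - 4*5 - 4*(-5 - 11)**2) - 58)**2 = ((-8 - 20 - 4*(-16)**2) - 58)**2 = ((-8 - 20 - 4*256) - 58)**2 = ((-8 - 20 - 1024) - 58)**2 = (-1052 - 58)**2 = (-1110)**2 = 1232100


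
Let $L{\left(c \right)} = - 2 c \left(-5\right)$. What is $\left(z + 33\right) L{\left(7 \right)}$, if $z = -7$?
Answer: $1820$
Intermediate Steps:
$L{\left(c \right)} = 10 c$
$\left(z + 33\right) L{\left(7 \right)} = \left(-7 + 33\right) 10 \cdot 7 = 26 \cdot 70 = 1820$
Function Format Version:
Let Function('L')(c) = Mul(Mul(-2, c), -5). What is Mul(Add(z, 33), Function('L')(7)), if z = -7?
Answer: 1820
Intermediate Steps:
Function('L')(c) = Mul(10, c)
Mul(Add(z, 33), Function('L')(7)) = Mul(Add(-7, 33), Mul(10, 7)) = Mul(26, 70) = 1820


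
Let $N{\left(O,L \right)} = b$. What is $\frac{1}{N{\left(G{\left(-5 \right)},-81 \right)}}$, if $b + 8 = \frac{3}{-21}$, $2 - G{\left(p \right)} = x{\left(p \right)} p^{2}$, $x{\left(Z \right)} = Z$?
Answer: $- \frac{7}{57} \approx -0.12281$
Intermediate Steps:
$G{\left(p \right)} = 2 - p^{3}$ ($G{\left(p \right)} = 2 - p p^{2} = 2 - p^{3}$)
$b = - \frac{57}{7}$ ($b = -8 + \frac{3}{-21} = -8 + 3 \left(- \frac{1}{21}\right) = -8 - \frac{1}{7} = - \frac{57}{7} \approx -8.1429$)
$N{\left(O,L \right)} = - \frac{57}{7}$
$\frac{1}{N{\left(G{\left(-5 \right)},-81 \right)}} = \frac{1}{- \frac{57}{7}} = - \frac{7}{57}$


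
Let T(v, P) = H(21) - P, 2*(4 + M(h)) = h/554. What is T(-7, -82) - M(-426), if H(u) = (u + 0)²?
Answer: 292171/554 ≈ 527.38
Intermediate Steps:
H(u) = u²
M(h) = -4 + h/1108 (M(h) = -4 + (h/554)/2 = -4 + h/1108)
T(v, P) = 441 - P (T(v, P) = 21² - P = 441 - P)
T(-7, -82) - M(-426) = (441 - 1*(-82)) - (-4 + (1/1108)*(-426)) = (441 + 82) - (-4 - 213/554) = 523 - 1*(-2429/554) = 523 + 2429/554 = 292171/554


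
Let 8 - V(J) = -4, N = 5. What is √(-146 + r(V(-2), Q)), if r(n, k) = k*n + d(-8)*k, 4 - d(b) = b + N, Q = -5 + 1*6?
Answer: I*√127 ≈ 11.269*I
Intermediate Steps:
Q = 1 (Q = -5 + 6 = 1)
d(b) = -1 - b (d(b) = 4 - (b + 5) = 4 - (5 + b) = 4 + (-5 - b) = -1 - b)
V(J) = 12 (V(J) = 8 - 1*(-4) = 8 + 4 = 12)
r(n, k) = 7*k + k*n (r(n, k) = k*n + (-1 - 1*(-8))*k = k*n + (-1 + 8)*k = k*n + 7*k = 7*k + k*n)
√(-146 + r(V(-2), Q)) = √(-146 + 1*(7 + 12)) = √(-146 + 1*19) = √(-146 + 19) = √(-127) = I*√127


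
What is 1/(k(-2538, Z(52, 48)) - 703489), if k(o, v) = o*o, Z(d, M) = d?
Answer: 1/5737955 ≈ 1.7428e-7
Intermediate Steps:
k(o, v) = o²
1/(k(-2538, Z(52, 48)) - 703489) = 1/((-2538)² - 703489) = 1/(6441444 - 703489) = 1/5737955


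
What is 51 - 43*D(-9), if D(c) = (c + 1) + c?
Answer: 782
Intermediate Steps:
D(c) = 1 + 2*c (D(c) = (1 + c) + c = 1 + 2*c)
51 - 43*D(-9) = 51 - 43*(1 + 2*(-9)) = 51 - 43*(1 - 18) = 51 - 43*(-17) = 51 + 731 = 782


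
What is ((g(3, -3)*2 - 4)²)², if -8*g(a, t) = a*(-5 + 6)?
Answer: 130321/256 ≈ 509.07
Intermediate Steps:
g(a, t) = -a/8 (g(a, t) = -a*(-5 + 6)/8 = -a/8)
((g(3, -3)*2 - 4)²)² = ((-⅛*3*2 - 4)²)² = ((-3/8*2 - 4)²)² = ((-¾ - 4)²)² = ((-19/4)²)² = (361/16)² = 130321/256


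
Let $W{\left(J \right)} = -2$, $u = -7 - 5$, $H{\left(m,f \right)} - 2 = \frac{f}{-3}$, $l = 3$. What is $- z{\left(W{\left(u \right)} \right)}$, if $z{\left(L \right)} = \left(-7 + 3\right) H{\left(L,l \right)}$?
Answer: $4$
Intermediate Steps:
$H{\left(m,f \right)} = 2 - \frac{f}{3}$ ($H{\left(m,f \right)} = 2 + \frac{f}{-3} = 2 + f \left(- \frac{1}{3}\right) = 2 - \frac{f}{3}$)
$u = -12$ ($u = -7 - 5 = -12$)
$z{\left(L \right)} = -4$ ($z{\left(L \right)} = \left(-7 + 3\right) \left(2 - 1\right) = - 4 \left(2 - 1\right) = \left(-4\right) 1 = -4$)
$- z{\left(W{\left(u \right)} \right)} = \left(-1\right) \left(-4\right) = 4$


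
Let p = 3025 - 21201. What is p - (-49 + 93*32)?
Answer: -21103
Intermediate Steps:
p = -18176
p - (-49 + 93*32) = -18176 - (-49 + 93*32) = -18176 - (-49 + 2976) = -18176 - 1*2927 = -18176 - 2927 = -21103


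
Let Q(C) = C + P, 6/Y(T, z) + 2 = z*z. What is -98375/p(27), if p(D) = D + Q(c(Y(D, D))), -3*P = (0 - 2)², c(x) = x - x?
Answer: -295125/77 ≈ -3832.8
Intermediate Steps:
Y(T, z) = 6/(-2 + z²) (Y(T, z) = 6/(-2 + z*z) = 6/(-2 + z²))
c(x) = 0
P = -4/3 (P = -(0 - 2)²/3 = -⅓*(-2)² = -⅓*4 = -4/3 ≈ -1.3333)
Q(C) = -4/3 + C (Q(C) = C - 4/3 = -4/3 + C)
p(D) = -4/3 + D (p(D) = D + (-4/3 + 0) = D - 4/3 = -4/3 + D)
-98375/p(27) = -98375/(-4/3 + 27) = -98375/77/3 = -98375*3/77 = -295125/77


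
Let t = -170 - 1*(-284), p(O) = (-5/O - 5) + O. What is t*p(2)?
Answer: -627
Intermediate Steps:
p(O) = -5 + O - 5/O (p(O) = (-5 - 5/O) + O = -5 + O - 5/O)
t = 114 (t = -170 + 284 = 114)
t*p(2) = 114*(-5 + 2 - 5/2) = 114*(-11/2) = -627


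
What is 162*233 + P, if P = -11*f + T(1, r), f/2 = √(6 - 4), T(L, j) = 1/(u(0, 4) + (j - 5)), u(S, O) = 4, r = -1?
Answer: 75491/2 - 22*√2 ≈ 37714.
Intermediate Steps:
T(L, j) = 1/(-1 + j) (T(L, j) = 1/(4 + (j - 5)) = 1/(4 + (-5 + j)) = 1/(-1 + j))
f = 2*√2 (f = 2*√(6 - 4) = 2*√2 ≈ 2.8284)
P = -½ - 22*√2 (P = -22*√2 + 1/(-1 - 1) = -22*√2 + 1/(-2) = -22*√2 - ½ = -½ - 22*√2 ≈ -31.613)
162*233 + P = 162*233 + (-½ - 22*√2) = 37746 + (-½ - 22*√2) = 75491/2 - 22*√2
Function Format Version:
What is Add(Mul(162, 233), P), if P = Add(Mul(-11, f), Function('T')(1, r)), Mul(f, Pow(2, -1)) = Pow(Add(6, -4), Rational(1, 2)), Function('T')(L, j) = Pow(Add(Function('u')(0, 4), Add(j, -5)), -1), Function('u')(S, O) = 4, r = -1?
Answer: Add(Rational(75491, 2), Mul(-22, Pow(2, Rational(1, 2)))) ≈ 37714.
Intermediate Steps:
Function('T')(L, j) = Pow(Add(-1, j), -1) (Function('T')(L, j) = Pow(Add(4, Add(j, -5)), -1) = Pow(Add(4, Add(-5, j)), -1) = Pow(Add(-1, j), -1))
f = Mul(2, Pow(2, Rational(1, 2))) (f = Mul(2, Pow(Add(6, -4), Rational(1, 2))) = Mul(2, Pow(2, Rational(1, 2))) ≈ 2.8284)
P = Add(Rational(-1, 2), Mul(-22, Pow(2, Rational(1, 2)))) (P = Add(Mul(-11, Mul(2, Pow(2, Rational(1, 2)))), Pow(Add(-1, -1), -1)) = Add(Mul(-22, Pow(2, Rational(1, 2))), Pow(-2, -1)) = Add(Mul(-22, Pow(2, Rational(1, 2))), Rational(-1, 2)) = Add(Rational(-1, 2), Mul(-22, Pow(2, Rational(1, 2)))) ≈ -31.613)
Add(Mul(162, 233), P) = Add(Mul(162, 233), Add(Rational(-1, 2), Mul(-22, Pow(2, Rational(1, 2))))) = Add(37746, Add(Rational(-1, 2), Mul(-22, Pow(2, Rational(1, 2))))) = Add(Rational(75491, 2), Mul(-22, Pow(2, Rational(1, 2))))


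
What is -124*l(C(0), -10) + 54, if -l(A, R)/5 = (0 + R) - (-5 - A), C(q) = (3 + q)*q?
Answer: -3046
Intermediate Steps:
C(q) = q*(3 + q)
l(A, R) = -25 - 5*A - 5*R (l(A, R) = -5*((0 + R) - (-5 - A)) = -5*(R + (5 + A)) = -5*(5 + A + R) = -25 - 5*A - 5*R)
-124*l(C(0), -10) + 54 = -124*(-25 - 0*(3 + 0) - 5*(-10)) + 54 = -124*(-25 - 0*3 + 50) + 54 = -124*(-25 - 5*0 + 50) + 54 = -124*(-25 + 0 + 50) + 54 = -124*25 + 54 = -3100 + 54 = -3046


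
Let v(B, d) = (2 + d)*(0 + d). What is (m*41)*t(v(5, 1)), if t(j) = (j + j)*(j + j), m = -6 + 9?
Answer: 4428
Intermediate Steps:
v(B, d) = d*(2 + d) (v(B, d) = (2 + d)*d = d*(2 + d))
m = 3
t(j) = 4*j**2 (t(j) = (2*j)*(2*j) = 4*j**2)
(m*41)*t(v(5, 1)) = (3*41)*(4*(1*(2 + 1))**2) = 123*(4*(1*3)**2) = 123*(4*3**2) = 123*(4*9) = 123*36 = 4428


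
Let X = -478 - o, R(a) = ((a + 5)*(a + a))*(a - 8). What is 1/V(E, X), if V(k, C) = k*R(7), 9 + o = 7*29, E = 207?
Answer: -1/34776 ≈ -2.8755e-5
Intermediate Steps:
R(a) = 2*a*(-8 + a)*(5 + a) (R(a) = ((5 + a)*(2*a))*(-8 + a) = (2*a*(5 + a))*(-8 + a) = 2*a*(-8 + a)*(5 + a))
o = 194 (o = -9 + 7*29 = -9 + 203 = 194)
X = -672 (X = -478 - 1*194 = -478 - 194 = -672)
V(k, C) = -168*k (V(k, C) = k*(2*7*(-40 + 7² - 3*7)) = k*(2*7*(-40 + 49 - 21)) = k*(2*7*(-12)) = k*(-168) = -168*k)
1/V(E, X) = 1/(-168*207) = 1/(-34776) = -1/34776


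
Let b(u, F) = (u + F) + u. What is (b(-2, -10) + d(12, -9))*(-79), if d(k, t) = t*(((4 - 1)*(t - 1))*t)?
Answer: 193076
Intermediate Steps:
b(u, F) = F + 2*u (b(u, F) = (F + u) + u = F + 2*u)
d(k, t) = t²*(-3 + 3*t) (d(k, t) = t*((3*(-1 + t))*t) = t*((-3 + 3*t)*t) = t*(t*(-3 + 3*t)) = t²*(-3 + 3*t))
(b(-2, -10) + d(12, -9))*(-79) = ((-10 + 2*(-2)) + 3*(-9)²*(-1 - 9))*(-79) = ((-10 - 4) + 3*81*(-10))*(-79) = (-14 - 2430)*(-79) = -2444*(-79) = 193076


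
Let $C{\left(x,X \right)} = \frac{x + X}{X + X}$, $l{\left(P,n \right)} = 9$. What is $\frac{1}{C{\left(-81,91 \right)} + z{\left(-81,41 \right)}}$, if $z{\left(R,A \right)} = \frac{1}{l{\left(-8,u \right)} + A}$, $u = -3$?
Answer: $\frac{4550}{341} \approx 13.343$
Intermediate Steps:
$z{\left(R,A \right)} = \frac{1}{9 + A}$
$C{\left(x,X \right)} = \frac{X + x}{2 X}$
$\frac{1}{C{\left(-81,91 \right)} + z{\left(-81,41 \right)}} = \frac{1}{\frac{91 - 81}{2 \cdot 91} + \frac{1}{9 + 41}} = \frac{1}{\frac{1}{2} \cdot \frac{1}{91} \cdot 10 + \frac{1}{50}} = \frac{1}{\frac{5}{91} + \frac{1}{50}} = \frac{1}{\frac{341}{4550}} = \frac{4550}{341}$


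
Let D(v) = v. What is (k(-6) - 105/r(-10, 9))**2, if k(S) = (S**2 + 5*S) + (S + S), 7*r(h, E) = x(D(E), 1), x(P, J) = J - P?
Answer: 471969/64 ≈ 7374.5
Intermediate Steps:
r(h, E) = 1/7 - E/7 (r(h, E) = (1 - E)/7 = 1/7 - E/7)
k(S) = S**2 + 7*S (k(S) = (S**2 + 5*S) + 2*S = S**2 + 7*S)
(k(-6) - 105/r(-10, 9))**2 = (-6*(7 - 6) - 105/(1/7 - 1/7*9))**2 = (-6*1 - 105/(1/7 - 9/7))**2 = (-6 - 105/(-8/7))**2 = (-6 - 105*(-7/8))**2 = (-6 + 735/8)**2 = (687/8)**2 = 471969/64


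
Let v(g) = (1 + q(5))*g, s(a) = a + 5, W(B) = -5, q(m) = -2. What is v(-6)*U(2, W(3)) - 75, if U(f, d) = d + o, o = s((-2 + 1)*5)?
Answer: -105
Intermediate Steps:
s(a) = 5 + a
o = 0 (o = 5 + (-2 + 1)*5 = 5 - 1*5 = 5 - 5 = 0)
v(g) = -g (v(g) = (1 - 2)*g = -g)
U(f, d) = d (U(f, d) = d + 0 = d)
v(-6)*U(2, W(3)) - 75 = -1*(-6)*(-5) - 75 = 6*(-5) - 75 = -30 - 75 = -105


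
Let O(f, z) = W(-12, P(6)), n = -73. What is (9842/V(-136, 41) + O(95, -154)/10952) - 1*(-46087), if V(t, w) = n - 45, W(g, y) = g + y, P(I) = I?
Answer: 14863024735/323084 ≈ 46004.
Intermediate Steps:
V(t, w) = -118 (V(t, w) = -73 - 45 = -118)
O(f, z) = -6 (O(f, z) = -12 + 6 = -6)
(9842/V(-136, 41) + O(95, -154)/10952) - 1*(-46087) = (9842/(-118) - 6/10952) - 1*(-46087) = (9842*(-1/118) - 6*1/10952) + 46087 = (-4921/59 - 3/5476) + 46087 = -26947573/323084 + 46087 = 14863024735/323084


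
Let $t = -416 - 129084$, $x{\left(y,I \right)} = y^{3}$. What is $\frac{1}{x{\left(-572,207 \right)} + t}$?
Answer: $- \frac{1}{187278748} \approx -5.3396 \cdot 10^{-9}$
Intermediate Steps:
$t = -129500$ ($t = -416 - 129084 = -129500$)
$\frac{1}{x{\left(-572,207 \right)} + t} = \frac{1}{\left(-572\right)^{3} - 129500} = \frac{1}{-187149248 - 129500} = \frac{1}{-187278748} = - \frac{1}{187278748}$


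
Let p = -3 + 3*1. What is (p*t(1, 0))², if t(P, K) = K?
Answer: 0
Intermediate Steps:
p = 0 (p = -3 + 3 = 0)
(p*t(1, 0))² = (0*0)² = 0² = 0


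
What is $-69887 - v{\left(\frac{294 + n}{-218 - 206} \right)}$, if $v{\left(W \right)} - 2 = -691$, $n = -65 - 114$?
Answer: $-69198$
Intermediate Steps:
$n = -179$ ($n = -65 - 114 = -179$)
$v{\left(W \right)} = -689$ ($v{\left(W \right)} = 2 - 691 = -689$)
$-69887 - v{\left(\frac{294 + n}{-218 - 206} \right)} = -69887 - -689 = -69887 + 689 = -69198$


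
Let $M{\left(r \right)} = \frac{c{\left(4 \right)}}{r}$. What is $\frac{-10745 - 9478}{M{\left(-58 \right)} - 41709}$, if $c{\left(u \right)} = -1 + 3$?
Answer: $\frac{586467}{1209562} \approx 0.48486$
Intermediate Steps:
$c{\left(u \right)} = 2$
$M{\left(r \right)} = \frac{2}{r}$
$\frac{-10745 - 9478}{M{\left(-58 \right)} - 41709} = \frac{-10745 - 9478}{\frac{2}{-58} - 41709} = - \frac{20223}{2 \left(- \frac{1}{58}\right) - 41709} = - \frac{20223}{- \frac{1}{29} - 41709} = - \frac{20223}{- \frac{1209562}{29}} = \left(-20223\right) \left(- \frac{29}{1209562}\right) = \frac{586467}{1209562}$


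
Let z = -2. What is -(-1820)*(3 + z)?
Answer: 1820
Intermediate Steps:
-(-1820)*(3 + z) = -(-1820)*(3 - 2) = -(-1820) = -910*(-2) = 1820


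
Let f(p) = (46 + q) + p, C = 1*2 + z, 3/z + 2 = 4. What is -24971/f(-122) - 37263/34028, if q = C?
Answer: 1694023241/4934060 ≈ 343.33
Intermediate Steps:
z = 3/2 (z = 3/(-2 + 4) = 3/2 ≈ 1.5000)
C = 7/2 (C = 1*2 + 3/2 = 2 + 3/2 = 7/2 ≈ 3.5000)
q = 7/2 ≈ 3.5000
f(p) = 99/2 + p (f(p) = (46 + 7/2) + p = 99/2 + p)
-24971/f(-122) - 37263/34028 = -24971/(99/2 - 122) - 37263/34028 = -24971/(-145/2) - 37263*1/34028 = -24971*(-2/145) - 37263/34028 = 49942/145 - 37263/34028 = 1694023241/4934060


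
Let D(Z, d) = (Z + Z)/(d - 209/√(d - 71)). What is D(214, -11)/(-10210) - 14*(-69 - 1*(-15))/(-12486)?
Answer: 2*(-3315098*√82 + 67217535*I)/(116858555*(√82 - 19*I)) ≈ -0.059842 + 0.0014801*I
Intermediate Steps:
D(Z, d) = 2*Z/(d - 209/√(-71 + d)) (D(Z, d) = (2*Z)/(d - 209/√(-71 + d)) = 2*Z/(d - 209/√(-71 + d)))
D(214, -11)/(-10210) - 14*(-69 - 1*(-15))/(-12486) = (2*214*√(-71 - 11)/(-209 - 11*√(-71 - 11)))/(-10210) - 14*(-69 - 1*(-15))/(-12486) = (2*214*√(-82)/(-209 - 11*I*√82))*(-1/10210) - 14*(-69 + 15)*(-1/12486) = (2*214*(I*√82)/(-209 - 11*I*√82))*(-1/10210) - 14*(-54)*(-1/12486) = (2*214*(I*√82)/(-209 - 11*I*√82))*(-1/10210) + 756*(-1/12486) = (428*I*√82/(-209 - 11*I*√82))*(-1/10210) - 126/2081 = -214*I*√82/(5105*(-209 - 11*I*√82)) - 126/2081 = -126/2081 - 214*I*√82/(5105*(-209 - 11*I*√82))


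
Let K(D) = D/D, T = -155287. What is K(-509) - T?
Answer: 155288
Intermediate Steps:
K(D) = 1
K(-509) - T = 1 - 1*(-155287) = 1 + 155287 = 155288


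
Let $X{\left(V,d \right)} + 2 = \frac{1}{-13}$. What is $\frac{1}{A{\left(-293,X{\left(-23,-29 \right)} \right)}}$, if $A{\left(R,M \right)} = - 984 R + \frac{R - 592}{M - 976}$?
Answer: $\frac{2543}{733179717} \approx 3.4685 \cdot 10^{-6}$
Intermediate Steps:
$X{\left(V,d \right)} = - \frac{27}{13}$ ($X{\left(V,d \right)} = -2 + \frac{1}{-13} = -2 - \frac{1}{13} = - \frac{27}{13}$)
$A{\left(R,M \right)} = - 984 R + \frac{-592 + R}{-976 + M}$
$\frac{1}{A{\left(-293,X{\left(-23,-29 \right)} \right)}} = \frac{1}{\frac{1}{-976 - \frac{27}{13}} \left(-592 + 960385 \left(-293\right) - \left(- \frac{26568}{13}\right) \left(-293\right)\right)} = \frac{1}{\frac{1}{- \frac{12715}{13}} \left(-592 - 281392805 - \frac{7784424}{13}\right)} = \frac{1}{\left(- \frac{13}{12715}\right) \left(- \frac{3665898585}{13}\right)} = \frac{1}{\frac{733179717}{2543}} = \frac{2543}{733179717}$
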